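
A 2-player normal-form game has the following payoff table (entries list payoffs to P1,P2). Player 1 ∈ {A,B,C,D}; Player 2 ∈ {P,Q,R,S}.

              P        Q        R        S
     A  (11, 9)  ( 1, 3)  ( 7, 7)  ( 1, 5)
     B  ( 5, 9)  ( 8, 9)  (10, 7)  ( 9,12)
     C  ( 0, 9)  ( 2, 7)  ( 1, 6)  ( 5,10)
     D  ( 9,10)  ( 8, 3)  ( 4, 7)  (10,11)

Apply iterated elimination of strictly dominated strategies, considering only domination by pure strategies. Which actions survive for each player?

P1 drop C (B beats it: P:5>0 Q:8>2 R:10>1 S:9>5)
P2 drop Q (S beats it: A:5>3 B:12>9 D:11>3)
P2 drop R (P beats it: A:9>7 B:9>7 D:10>7)
P1 drop B (D beats it: P:9>5 S:10>9)
P1→{A,D} P2→{P,S}

Survivors P1:{A,D} P2:{P,S}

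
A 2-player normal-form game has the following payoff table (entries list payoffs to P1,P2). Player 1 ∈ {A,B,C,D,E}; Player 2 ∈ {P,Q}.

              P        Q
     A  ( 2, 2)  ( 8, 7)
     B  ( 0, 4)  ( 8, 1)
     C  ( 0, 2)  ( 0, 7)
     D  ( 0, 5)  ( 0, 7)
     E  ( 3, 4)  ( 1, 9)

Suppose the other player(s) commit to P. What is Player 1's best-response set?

BR_1 = {E}

u_1(A vs P) = 2
u_1(B vs P) = 0
u_1(C vs P) = 0
u_1(D vs P) = 0
u_1(E vs P) = 3
max payoff 3 at {E}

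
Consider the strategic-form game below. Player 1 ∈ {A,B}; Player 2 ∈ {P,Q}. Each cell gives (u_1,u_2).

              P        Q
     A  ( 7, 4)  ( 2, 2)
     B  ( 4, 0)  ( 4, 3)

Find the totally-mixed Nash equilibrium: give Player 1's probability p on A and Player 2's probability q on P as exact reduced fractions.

(p,q) = (3/5, 2/5)

P1 indiff ⇒ q·7+(1-q)·2 = q·4+(1-q)·4 ⇒ q(3) = (1-q)(2) ⇒ q = 2/5
P2 indiff ⇒ p·4+(1-p)·0 = p·2+(1-p)·3 ⇒ p(2) = (1-p)(3) ⇒ p = 3/5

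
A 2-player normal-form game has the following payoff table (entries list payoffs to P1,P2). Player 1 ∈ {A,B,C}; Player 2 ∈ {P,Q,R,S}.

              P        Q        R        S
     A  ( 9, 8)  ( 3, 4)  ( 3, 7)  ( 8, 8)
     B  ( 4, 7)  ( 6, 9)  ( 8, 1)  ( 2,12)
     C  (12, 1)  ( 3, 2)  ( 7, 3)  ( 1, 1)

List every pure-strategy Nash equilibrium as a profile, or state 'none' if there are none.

Nash profiles: (A,S)

(A,P): not NE [P1→C gives 12>9]
(A,Q): not NE [P1→B gives 6>3; P2→S gives 8>4]
(A,R): not NE [P1→B gives 8>3; P2→S gives 8>7]
(A,S): NE
(B,P): not NE [P1→C gives 12>4; P2→S gives 12>7]
(B,Q): not NE [P2→S gives 12>9]
(B,R): not NE [P2→S gives 12>1]
(B,S): not NE [P1→A gives 8>2]
(C,P): not NE [P2→R gives 3>1]
(C,Q): not NE [P1→B gives 6>3; P2→R gives 3>2]
(C,R): not NE [P1→B gives 8>7]
(C,S): not NE [P1→A gives 8>1; P2→R gives 3>1]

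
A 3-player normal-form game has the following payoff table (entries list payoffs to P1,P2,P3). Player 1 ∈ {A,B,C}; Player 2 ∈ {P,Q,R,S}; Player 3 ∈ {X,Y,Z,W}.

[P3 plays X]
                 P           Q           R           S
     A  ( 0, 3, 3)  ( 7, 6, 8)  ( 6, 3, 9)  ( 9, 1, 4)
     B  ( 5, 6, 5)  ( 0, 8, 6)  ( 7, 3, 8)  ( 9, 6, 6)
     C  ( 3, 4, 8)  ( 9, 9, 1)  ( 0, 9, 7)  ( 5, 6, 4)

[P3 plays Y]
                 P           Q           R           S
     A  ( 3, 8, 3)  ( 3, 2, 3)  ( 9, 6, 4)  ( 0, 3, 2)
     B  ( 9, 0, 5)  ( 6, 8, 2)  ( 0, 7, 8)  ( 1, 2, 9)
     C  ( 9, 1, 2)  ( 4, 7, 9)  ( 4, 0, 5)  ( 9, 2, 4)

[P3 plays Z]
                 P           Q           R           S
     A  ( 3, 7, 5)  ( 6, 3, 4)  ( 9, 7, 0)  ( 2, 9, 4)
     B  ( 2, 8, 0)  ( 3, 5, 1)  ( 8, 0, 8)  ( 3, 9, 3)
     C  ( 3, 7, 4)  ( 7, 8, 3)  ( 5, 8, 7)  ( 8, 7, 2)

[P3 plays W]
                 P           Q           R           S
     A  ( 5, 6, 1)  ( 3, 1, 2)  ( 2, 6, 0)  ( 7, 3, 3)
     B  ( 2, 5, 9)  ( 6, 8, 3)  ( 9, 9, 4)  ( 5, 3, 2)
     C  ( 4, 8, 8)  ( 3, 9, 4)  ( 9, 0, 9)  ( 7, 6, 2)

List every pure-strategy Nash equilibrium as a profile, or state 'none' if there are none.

(A,P,X): not NE [P1→B gives 5>0; P2→Q gives 6>3; P3→Z gives 5>3]
(A,P,Y): not NE [P1→C gives 9>3; P3→Z gives 5>3]
(A,P,Z): not NE [P2→S gives 9>7]
(A,P,W): not NE [P3→Z gives 5>1]
(A,Q,X): not NE [P1→C gives 9>7]
(A,Q,Y): not NE [P1→B gives 6>3; P2→P gives 8>2; P3→X gives 8>3]
(A,Q,Z): not NE [P1→C gives 7>6; P2→S gives 9>3; P3→X gives 8>4]
(A,Q,W): not NE [P1→B gives 6>3; P2→R gives 6>1; P3→X gives 8>2]
(A,R,X): not NE [P1→B gives 7>6; P2→Q gives 6>3]
(A,R,Y): not NE [P2→P gives 8>6; P3→X gives 9>4]
(A,R,Z): not NE [P2→S gives 9>7; P3→X gives 9>0]
(A,R,W): not NE [P1→C gives 9>2; P3→X gives 9>0]
(A,S,X): not NE [P2→Q gives 6>1]
(A,S,Y): not NE [P1→C gives 9>0; P2→P gives 8>3; P3→Z gives 4>2]
(A,S,Z): not NE [P1→C gives 8>2]
(A,S,W): not NE [P2→R gives 6>3; P3→Z gives 4>3]
(B,P,X): not NE [P2→Q gives 8>6; P3→W gives 9>5]
(B,P,Y): not NE [P2→Q gives 8>0; P3→W gives 9>5]
(B,P,Z): not NE [P1→C gives 3>2; P2→S gives 9>8; P3→W gives 9>0]
(B,P,W): not NE [P1→A gives 5>2; P2→R gives 9>5]
(B,Q,X): not NE [P1→C gives 9>0]
(B,Q,Y): not NE [P3→X gives 6>2]
(B,Q,Z): not NE [P1→C gives 7>3; P2→S gives 9>5; P3→X gives 6>1]
(B,Q,W): not NE [P2→R gives 9>8; P3→X gives 6>3]
(B,R,X): not NE [P2→Q gives 8>3]
(B,R,Y): not NE [P1→A gives 9>0; P2→Q gives 8>7]
(B,R,Z): not NE [P1→A gives 9>8; P2→S gives 9>0]
(B,R,W): not NE [P3→Z gives 8>4]
(B,S,X): not NE [P2→Q gives 8>6; P3→Y gives 9>6]
(B,S,Y): not NE [P1→C gives 9>1; P2→Q gives 8>2]
(B,S,Z): not NE [P1→C gives 8>3; P3→Y gives 9>3]
(B,S,W): not NE [P1→C gives 7>5; P2→R gives 9>3; P3→Y gives 9>2]
(C,P,X): not NE [P1→B gives 5>3; P2→R gives 9>4]
(C,P,Y): not NE [P2→Q gives 7>1; P3→W gives 8>2]
(C,P,Z): not NE [P2→R gives 8>7; P3→W gives 8>4]
(C,P,W): not NE [P1→A gives 5>4; P2→Q gives 9>8]
(C,Q,X): not NE [P3→Y gives 9>1]
(C,Q,Y): not NE [P1→B gives 6>4]
(C,Q,Z): not NE [P3→Y gives 9>3]
(C,Q,W): not NE [P1→B gives 6>3; P3→Y gives 9>4]
(C,R,X): not NE [P1→B gives 7>0; P3→W gives 9>7]
(C,R,Y): not NE [P1→A gives 9>4; P2→Q gives 7>0; P3→W gives 9>5]
(C,R,Z): not NE [P1→A gives 9>5; P3→W gives 9>7]
(C,R,W): not NE [P2→Q gives 9>0]
(C,S,X): not NE [P1→B gives 9>5; P2→R gives 9>6]
(C,S,Y): not NE [P2→Q gives 7>2]
(C,S,Z): not NE [P2→R gives 8>7; P3→Y gives 4>2]
(C,S,W): not NE [P2→Q gives 9>6; P3→Y gives 4>2]

No pure NE.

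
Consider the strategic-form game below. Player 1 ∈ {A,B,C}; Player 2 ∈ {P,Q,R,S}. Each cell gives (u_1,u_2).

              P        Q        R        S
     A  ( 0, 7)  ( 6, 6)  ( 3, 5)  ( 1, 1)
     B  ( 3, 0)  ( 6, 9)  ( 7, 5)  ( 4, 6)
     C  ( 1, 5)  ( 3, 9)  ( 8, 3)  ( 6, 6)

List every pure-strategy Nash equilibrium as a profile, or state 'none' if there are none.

NE set: (B,Q)

(A,P): not NE [P1→B gives 3>0]
(A,Q): not NE [P2→P gives 7>6]
(A,R): not NE [P1→C gives 8>3; P2→P gives 7>5]
(A,S): not NE [P1→C gives 6>1; P2→P gives 7>1]
(B,P): not NE [P2→Q gives 9>0]
(B,Q): NE
(B,R): not NE [P1→C gives 8>7; P2→Q gives 9>5]
(B,S): not NE [P1→C gives 6>4; P2→Q gives 9>6]
(C,P): not NE [P1→B gives 3>1; P2→Q gives 9>5]
(C,Q): not NE [P1→B gives 6>3]
(C,R): not NE [P2→Q gives 9>3]
(C,S): not NE [P2→Q gives 9>6]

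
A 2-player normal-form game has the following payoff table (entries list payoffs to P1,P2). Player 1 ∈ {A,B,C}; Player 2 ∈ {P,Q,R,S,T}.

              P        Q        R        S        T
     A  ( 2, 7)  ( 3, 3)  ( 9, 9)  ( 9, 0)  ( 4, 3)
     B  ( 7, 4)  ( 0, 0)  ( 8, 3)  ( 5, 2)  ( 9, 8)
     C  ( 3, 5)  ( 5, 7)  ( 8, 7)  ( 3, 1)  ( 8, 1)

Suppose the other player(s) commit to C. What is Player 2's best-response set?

u_2(P vs C) = 5
u_2(Q vs C) = 7
u_2(R vs C) = 7
u_2(S vs C) = 1
u_2(T vs C) = 1
max payoff 7 at {Q,R}

P2 best: {Q,R}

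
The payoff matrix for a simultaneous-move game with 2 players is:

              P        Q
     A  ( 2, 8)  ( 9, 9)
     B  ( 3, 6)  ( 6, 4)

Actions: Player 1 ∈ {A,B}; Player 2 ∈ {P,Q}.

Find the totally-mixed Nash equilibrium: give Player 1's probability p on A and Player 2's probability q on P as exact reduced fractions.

(p,q) = (2/3, 3/4)

P1 indiff ⇒ q·2+(1-q)·9 = q·3+(1-q)·6 ⇒ q(-1) = (1-q)(-3) ⇒ q = 3/4
P2 indiff ⇒ p·8+(1-p)·6 = p·9+(1-p)·4 ⇒ p(-1) = (1-p)(-2) ⇒ p = 2/3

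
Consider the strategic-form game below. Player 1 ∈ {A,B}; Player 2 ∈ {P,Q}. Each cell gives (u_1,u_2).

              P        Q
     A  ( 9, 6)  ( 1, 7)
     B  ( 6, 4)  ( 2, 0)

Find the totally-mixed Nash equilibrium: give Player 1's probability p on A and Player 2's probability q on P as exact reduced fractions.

(p,q) = (4/5, 1/4)

P1 indiff ⇒ q·9+(1-q)·1 = q·6+(1-q)·2 ⇒ q(3) = (1-q)(1) ⇒ q = 1/4
P2 indiff ⇒ p·6+(1-p)·4 = p·7+(1-p)·0 ⇒ p(-1) = (1-p)(-4) ⇒ p = 4/5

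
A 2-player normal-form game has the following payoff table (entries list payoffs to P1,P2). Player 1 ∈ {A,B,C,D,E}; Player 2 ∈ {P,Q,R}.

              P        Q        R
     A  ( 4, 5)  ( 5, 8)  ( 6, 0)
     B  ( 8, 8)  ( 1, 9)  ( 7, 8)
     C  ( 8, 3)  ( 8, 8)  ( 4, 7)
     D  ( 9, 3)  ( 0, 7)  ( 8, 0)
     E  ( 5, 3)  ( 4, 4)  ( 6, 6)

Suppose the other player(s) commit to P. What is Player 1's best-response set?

u_1(A vs P) = 4
u_1(B vs P) = 8
u_1(C vs P) = 8
u_1(D vs P) = 9
u_1(E vs P) = 5
max payoff 9 at {D}

P1 best: {D}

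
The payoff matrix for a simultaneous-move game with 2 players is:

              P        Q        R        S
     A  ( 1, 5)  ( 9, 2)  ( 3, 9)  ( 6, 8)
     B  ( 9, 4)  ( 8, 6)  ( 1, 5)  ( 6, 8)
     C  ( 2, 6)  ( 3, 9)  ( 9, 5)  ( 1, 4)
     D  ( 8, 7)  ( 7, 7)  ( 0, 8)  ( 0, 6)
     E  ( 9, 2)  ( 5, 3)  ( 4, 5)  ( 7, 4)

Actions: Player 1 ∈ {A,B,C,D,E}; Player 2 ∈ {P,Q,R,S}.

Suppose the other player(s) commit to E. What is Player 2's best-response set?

u_2(P vs E) = 2
u_2(Q vs E) = 3
u_2(R vs E) = 5
u_2(S vs E) = 4
max payoff 5 at {R}

argmax u_2 = {R}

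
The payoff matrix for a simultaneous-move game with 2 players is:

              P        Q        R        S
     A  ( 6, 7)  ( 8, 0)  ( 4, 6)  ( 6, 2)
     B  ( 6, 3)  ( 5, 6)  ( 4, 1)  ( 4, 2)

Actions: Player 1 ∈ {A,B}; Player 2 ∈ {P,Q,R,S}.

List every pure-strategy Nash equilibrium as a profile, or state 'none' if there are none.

NE set: (A,P)

(A,P): NE
(A,Q): not NE [P2→P gives 7>0]
(A,R): not NE [P2→P gives 7>6]
(A,S): not NE [P2→P gives 7>2]
(B,P): not NE [P2→Q gives 6>3]
(B,Q): not NE [P1→A gives 8>5]
(B,R): not NE [P2→Q gives 6>1]
(B,S): not NE [P1→A gives 6>4; P2→Q gives 6>2]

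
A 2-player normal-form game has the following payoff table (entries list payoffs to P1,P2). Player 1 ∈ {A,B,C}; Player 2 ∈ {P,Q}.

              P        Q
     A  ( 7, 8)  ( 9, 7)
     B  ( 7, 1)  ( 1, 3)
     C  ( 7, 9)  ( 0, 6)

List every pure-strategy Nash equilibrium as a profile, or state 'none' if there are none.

NE set: (A,P), (C,P)

(A,P): NE
(A,Q): not NE [P2→P gives 8>7]
(B,P): not NE [P2→Q gives 3>1]
(B,Q): not NE [P1→A gives 9>1]
(C,P): NE
(C,Q): not NE [P1→A gives 9>0; P2→P gives 9>6]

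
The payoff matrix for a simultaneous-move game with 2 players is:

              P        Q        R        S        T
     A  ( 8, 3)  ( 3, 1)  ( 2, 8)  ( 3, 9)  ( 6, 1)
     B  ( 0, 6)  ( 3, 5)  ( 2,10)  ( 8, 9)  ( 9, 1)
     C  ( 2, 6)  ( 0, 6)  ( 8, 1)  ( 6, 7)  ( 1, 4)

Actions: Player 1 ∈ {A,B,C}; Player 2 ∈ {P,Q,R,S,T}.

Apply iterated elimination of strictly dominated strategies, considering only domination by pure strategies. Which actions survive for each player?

P2 drop P (S beats it: A:9>3 B:9>6 C:7>6)
P2 drop Q (S beats it: A:9>1 B:9>5 C:7>6)
P2 drop T (S beats it: A:9>1 B:9>1 C:7>4)
P1 drop A (C beats it: R:8>2 S:6>3)
P1→{B,C} P2→{R,S}

IESDS → P1:{B,C} P2:{R,S}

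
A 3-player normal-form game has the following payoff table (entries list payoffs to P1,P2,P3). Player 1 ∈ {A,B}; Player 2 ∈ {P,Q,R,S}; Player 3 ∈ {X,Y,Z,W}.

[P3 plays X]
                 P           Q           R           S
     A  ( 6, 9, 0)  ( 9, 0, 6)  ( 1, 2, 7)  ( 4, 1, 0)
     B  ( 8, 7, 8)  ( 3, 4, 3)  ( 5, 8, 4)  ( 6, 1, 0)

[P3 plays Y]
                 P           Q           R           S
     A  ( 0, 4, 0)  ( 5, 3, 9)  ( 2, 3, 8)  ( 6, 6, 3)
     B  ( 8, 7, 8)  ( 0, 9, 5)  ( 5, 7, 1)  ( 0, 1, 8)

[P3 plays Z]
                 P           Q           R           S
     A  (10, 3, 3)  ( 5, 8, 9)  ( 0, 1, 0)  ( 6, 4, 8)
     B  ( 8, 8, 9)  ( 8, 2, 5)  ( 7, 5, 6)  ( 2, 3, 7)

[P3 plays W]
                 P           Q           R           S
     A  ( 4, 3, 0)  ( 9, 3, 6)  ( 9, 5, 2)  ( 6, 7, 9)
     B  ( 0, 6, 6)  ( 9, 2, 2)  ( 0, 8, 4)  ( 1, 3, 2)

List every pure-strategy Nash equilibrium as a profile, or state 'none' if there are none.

(A,P,X): not NE [P1→B gives 8>6; P3→Z gives 3>0]
(A,P,Y): not NE [P1→B gives 8>0; P2→S gives 6>4; P3→Z gives 3>0]
(A,P,Z): not NE [P2→Q gives 8>3]
(A,P,W): not NE [P2→S gives 7>3; P3→Z gives 3>0]
(A,Q,X): not NE [P2→P gives 9>0; P3→Z gives 9>6]
(A,Q,Y): not NE [P2→S gives 6>3]
(A,Q,Z): not NE [P1→B gives 8>5]
(A,Q,W): not NE [P2→S gives 7>3; P3→Z gives 9>6]
(A,R,X): not NE [P1→B gives 5>1; P2→P gives 9>2; P3→Y gives 8>7]
(A,R,Y): not NE [P1→B gives 5>2; P2→S gives 6>3]
(A,R,Z): not NE [P1→B gives 7>0; P2→Q gives 8>1; P3→Y gives 8>0]
(A,R,W): not NE [P2→S gives 7>5; P3→Y gives 8>2]
(A,S,X): not NE [P1→B gives 6>4; P2→P gives 9>1; P3→W gives 9>0]
(A,S,Y): not NE [P3→W gives 9>3]
(A,S,Z): not NE [P2→Q gives 8>4; P3→W gives 9>8]
(A,S,W): NE
(B,P,X): not NE [P2→R gives 8>7; P3→Z gives 9>8]
(B,P,Y): not NE [P2→Q gives 9>7; P3→Z gives 9>8]
(B,P,Z): not NE [P1→A gives 10>8]
(B,P,W): not NE [P1→A gives 4>0; P2→R gives 8>6; P3→Z gives 9>6]
(B,Q,X): not NE [P1→A gives 9>3; P2→R gives 8>4; P3→Z gives 5>3]
(B,Q,Y): not NE [P1→A gives 5>0]
(B,Q,Z): not NE [P2→P gives 8>2]
(B,Q,W): not NE [P2→R gives 8>2; P3→Z gives 5>2]
(B,R,X): not NE [P3→Z gives 6>4]
(B,R,Y): not NE [P2→Q gives 9>7; P3→Z gives 6>1]
(B,R,Z): not NE [P2→P gives 8>5]
(B,R,W): not NE [P1→A gives 9>0; P3→Z gives 6>4]
(B,S,X): not NE [P2→R gives 8>1; P3→Y gives 8>0]
(B,S,Y): not NE [P1→A gives 6>0; P2→Q gives 9>1]
(B,S,Z): not NE [P1→A gives 6>2; P2→P gives 8>3; P3→Y gives 8>7]
(B,S,W): not NE [P1→A gives 6>1; P2→R gives 8>3; P3→Y gives 8>2]

NE set: (A,S,W)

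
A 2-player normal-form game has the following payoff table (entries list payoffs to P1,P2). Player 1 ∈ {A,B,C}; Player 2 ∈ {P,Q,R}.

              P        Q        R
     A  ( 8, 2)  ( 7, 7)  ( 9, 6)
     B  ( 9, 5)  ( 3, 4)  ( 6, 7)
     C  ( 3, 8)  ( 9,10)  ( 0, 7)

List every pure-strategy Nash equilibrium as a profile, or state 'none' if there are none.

(A,P): not NE [P1→B gives 9>8; P2→Q gives 7>2]
(A,Q): not NE [P1→C gives 9>7]
(A,R): not NE [P2→Q gives 7>6]
(B,P): not NE [P2→R gives 7>5]
(B,Q): not NE [P1→C gives 9>3; P2→R gives 7>4]
(B,R): not NE [P1→A gives 9>6]
(C,P): not NE [P1→B gives 9>3; P2→Q gives 10>8]
(C,Q): NE
(C,R): not NE [P1→A gives 9>0; P2→Q gives 10>7]

NE set: (C,Q)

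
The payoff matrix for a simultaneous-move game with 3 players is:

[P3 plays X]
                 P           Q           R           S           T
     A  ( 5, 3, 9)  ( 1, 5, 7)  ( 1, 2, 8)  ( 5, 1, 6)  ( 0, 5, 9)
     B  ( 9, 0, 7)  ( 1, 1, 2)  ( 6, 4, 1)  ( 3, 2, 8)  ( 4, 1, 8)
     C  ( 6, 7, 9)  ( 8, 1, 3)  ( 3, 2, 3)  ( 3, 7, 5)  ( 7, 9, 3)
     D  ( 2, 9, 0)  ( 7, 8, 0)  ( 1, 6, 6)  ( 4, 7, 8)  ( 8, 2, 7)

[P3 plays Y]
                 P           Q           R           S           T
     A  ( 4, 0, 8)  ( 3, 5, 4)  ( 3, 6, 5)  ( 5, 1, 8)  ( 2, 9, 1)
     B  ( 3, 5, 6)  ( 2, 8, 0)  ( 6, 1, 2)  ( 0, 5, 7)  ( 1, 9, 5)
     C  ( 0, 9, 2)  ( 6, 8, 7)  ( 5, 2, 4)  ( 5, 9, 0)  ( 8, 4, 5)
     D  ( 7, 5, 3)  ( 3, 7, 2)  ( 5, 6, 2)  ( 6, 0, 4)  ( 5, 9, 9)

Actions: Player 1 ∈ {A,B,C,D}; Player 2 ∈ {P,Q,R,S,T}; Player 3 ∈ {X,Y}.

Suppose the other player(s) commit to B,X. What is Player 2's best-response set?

argmax u_2 = {R}

u_2(P vs B,X) = 0
u_2(Q vs B,X) = 1
u_2(R vs B,X) = 4
u_2(S vs B,X) = 2
u_2(T vs B,X) = 1
max payoff 4 at {R}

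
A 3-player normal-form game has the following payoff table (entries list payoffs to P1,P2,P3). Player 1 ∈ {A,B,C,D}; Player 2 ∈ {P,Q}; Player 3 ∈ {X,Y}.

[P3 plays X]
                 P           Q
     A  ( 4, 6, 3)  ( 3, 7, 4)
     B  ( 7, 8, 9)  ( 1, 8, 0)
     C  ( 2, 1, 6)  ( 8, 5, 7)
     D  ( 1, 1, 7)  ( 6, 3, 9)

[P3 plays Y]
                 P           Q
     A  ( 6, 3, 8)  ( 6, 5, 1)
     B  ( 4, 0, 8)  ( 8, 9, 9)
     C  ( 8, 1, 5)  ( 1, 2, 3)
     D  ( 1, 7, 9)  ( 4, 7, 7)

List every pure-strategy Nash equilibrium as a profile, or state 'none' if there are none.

(A,P,X): not NE [P1→B gives 7>4; P2→Q gives 7>6; P3→Y gives 8>3]
(A,P,Y): not NE [P1→C gives 8>6; P2→Q gives 5>3]
(A,Q,X): not NE [P1→C gives 8>3]
(A,Q,Y): not NE [P1→B gives 8>6; P3→X gives 4>1]
(B,P,X): NE
(B,P,Y): not NE [P1→C gives 8>4; P2→Q gives 9>0; P3→X gives 9>8]
(B,Q,X): not NE [P1→C gives 8>1; P3→Y gives 9>0]
(B,Q,Y): NE
(C,P,X): not NE [P1→B gives 7>2; P2→Q gives 5>1]
(C,P,Y): not NE [P2→Q gives 2>1; P3→X gives 6>5]
(C,Q,X): NE
(C,Q,Y): not NE [P1→B gives 8>1; P3→X gives 7>3]
(D,P,X): not NE [P1→B gives 7>1; P2→Q gives 3>1; P3→Y gives 9>7]
(D,P,Y): not NE [P1→C gives 8>1]
(D,Q,X): not NE [P1→C gives 8>6]
(D,Q,Y): not NE [P1→B gives 8>4; P3→X gives 9>7]

PSNE = {(B,P,X), (B,Q,Y), (C,Q,X)}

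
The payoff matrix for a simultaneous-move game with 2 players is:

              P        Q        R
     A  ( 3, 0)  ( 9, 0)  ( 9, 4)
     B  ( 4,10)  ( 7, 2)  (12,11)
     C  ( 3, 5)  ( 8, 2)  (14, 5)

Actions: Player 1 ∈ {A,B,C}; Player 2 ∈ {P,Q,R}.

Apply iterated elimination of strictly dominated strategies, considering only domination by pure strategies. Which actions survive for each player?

Survivors P1:{B,C} P2:{P,R}

P2 drop Q (R beats it: A:4>0 B:11>2 C:5>2)
P1 drop A (B beats it: P:4>3 R:12>9)
P1→{B,C} P2→{P,R}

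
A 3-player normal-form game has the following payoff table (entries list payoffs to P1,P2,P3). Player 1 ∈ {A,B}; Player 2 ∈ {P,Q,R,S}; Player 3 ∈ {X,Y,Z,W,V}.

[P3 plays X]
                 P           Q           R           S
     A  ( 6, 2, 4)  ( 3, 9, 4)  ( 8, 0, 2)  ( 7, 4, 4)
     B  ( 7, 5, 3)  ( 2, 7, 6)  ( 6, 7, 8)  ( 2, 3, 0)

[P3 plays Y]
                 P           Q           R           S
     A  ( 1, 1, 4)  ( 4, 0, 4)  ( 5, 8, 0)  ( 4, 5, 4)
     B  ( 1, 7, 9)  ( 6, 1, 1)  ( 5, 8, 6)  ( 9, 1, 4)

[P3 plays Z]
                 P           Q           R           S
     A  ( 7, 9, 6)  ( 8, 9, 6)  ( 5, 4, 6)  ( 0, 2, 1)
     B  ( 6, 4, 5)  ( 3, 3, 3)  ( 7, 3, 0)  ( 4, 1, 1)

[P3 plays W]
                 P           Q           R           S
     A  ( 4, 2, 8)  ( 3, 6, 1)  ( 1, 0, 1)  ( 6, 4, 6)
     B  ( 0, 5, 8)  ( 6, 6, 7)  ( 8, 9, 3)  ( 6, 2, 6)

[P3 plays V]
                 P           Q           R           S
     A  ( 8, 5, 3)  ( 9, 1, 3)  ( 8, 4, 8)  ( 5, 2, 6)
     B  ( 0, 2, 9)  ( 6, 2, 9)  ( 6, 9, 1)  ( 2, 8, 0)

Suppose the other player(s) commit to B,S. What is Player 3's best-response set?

u_3(X vs B,S) = 0
u_3(Y vs B,S) = 4
u_3(Z vs B,S) = 1
u_3(W vs B,S) = 6
u_3(V vs B,S) = 0
max payoff 6 at {W}

argmax u_3 = {W}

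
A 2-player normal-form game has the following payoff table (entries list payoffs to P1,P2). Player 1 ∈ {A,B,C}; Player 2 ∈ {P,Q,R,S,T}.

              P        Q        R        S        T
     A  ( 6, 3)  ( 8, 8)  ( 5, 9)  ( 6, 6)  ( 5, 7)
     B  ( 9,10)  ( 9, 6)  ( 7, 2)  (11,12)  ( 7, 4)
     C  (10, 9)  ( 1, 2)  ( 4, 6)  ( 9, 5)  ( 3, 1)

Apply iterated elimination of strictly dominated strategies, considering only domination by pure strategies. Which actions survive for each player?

Remaining: P1:{B,C} P2:{P,S}

P1 drop A (B beats it: P:9>6 Q:9>8 R:7>5 S:11>6 T:7>5)
P2 drop Q (P beats it: B:10>6 C:9>2)
P2 drop R (P beats it: B:10>2 C:9>6)
P2 drop T (P beats it: B:10>4 C:9>1)
P1→{B,C} P2→{P,S}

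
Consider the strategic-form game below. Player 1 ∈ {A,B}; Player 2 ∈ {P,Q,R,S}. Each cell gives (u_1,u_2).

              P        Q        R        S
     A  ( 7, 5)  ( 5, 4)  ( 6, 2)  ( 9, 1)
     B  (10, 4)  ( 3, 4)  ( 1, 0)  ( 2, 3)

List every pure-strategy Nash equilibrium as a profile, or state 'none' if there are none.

Nash profiles: (B,P)

(A,P): not NE [P1→B gives 10>7]
(A,Q): not NE [P2→P gives 5>4]
(A,R): not NE [P2→P gives 5>2]
(A,S): not NE [P2→P gives 5>1]
(B,P): NE
(B,Q): not NE [P1→A gives 5>3]
(B,R): not NE [P1→A gives 6>1; P2→Q gives 4>0]
(B,S): not NE [P1→A gives 9>2; P2→Q gives 4>3]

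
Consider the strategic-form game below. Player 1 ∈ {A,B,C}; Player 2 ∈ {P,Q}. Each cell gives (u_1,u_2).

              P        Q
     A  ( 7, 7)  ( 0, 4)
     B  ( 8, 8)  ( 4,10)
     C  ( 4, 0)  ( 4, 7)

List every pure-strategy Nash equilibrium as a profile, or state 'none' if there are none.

NE set: (B,Q), (C,Q)

(A,P): not NE [P1→B gives 8>7]
(A,Q): not NE [P1→C gives 4>0; P2→P gives 7>4]
(B,P): not NE [P2→Q gives 10>8]
(B,Q): NE
(C,P): not NE [P1→B gives 8>4; P2→Q gives 7>0]
(C,Q): NE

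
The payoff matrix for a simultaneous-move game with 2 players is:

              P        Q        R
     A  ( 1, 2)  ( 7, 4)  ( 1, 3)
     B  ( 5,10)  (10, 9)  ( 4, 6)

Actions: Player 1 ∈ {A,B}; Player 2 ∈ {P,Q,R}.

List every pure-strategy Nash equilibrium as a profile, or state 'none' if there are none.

Nash profiles: (B,P)

(A,P): not NE [P1→B gives 5>1; P2→Q gives 4>2]
(A,Q): not NE [P1→B gives 10>7]
(A,R): not NE [P1→B gives 4>1; P2→Q gives 4>3]
(B,P): NE
(B,Q): not NE [P2→P gives 10>9]
(B,R): not NE [P2→P gives 10>6]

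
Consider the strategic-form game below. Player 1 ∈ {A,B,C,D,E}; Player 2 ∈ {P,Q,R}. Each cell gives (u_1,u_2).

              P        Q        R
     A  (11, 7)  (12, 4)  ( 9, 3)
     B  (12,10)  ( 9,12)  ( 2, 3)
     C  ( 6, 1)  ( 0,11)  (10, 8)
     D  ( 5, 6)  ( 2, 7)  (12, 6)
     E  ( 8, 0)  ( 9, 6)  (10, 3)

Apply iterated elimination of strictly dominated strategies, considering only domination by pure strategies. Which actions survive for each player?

P2 drop R (Q beats it: A:4>3 B:12>3 C:11>8 D:7>6 E:6>3)
P1 drop C (A beats it: P:11>6 Q:12>0)
P1 drop D (A beats it: P:11>5 Q:12>2)
P1 drop E (A beats it: P:11>8 Q:12>9)
P1→{A,B} P2→{P,Q}

IESDS → P1:{A,B} P2:{P,Q}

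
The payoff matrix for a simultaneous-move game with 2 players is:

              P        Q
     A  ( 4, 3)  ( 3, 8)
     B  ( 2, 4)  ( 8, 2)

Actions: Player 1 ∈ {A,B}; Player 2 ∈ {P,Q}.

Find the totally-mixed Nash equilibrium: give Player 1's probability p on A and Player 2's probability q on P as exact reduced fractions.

P1 indiff ⇒ q·4+(1-q)·3 = q·2+(1-q)·8 ⇒ q(2) = (1-q)(5) ⇒ q = 5/7
P2 indiff ⇒ p·3+(1-p)·4 = p·8+(1-p)·2 ⇒ p(-5) = (1-p)(-2) ⇒ p = 2/7

p=2/7, q=5/7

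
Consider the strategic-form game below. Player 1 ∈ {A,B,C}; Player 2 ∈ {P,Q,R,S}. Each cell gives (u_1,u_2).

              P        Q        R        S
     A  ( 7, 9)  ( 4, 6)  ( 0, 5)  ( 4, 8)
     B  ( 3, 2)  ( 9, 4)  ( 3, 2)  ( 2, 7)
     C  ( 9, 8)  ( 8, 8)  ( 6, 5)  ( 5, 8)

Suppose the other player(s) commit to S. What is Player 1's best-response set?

u_1(A vs S) = 4
u_1(B vs S) = 2
u_1(C vs S) = 5
max payoff 5 at {C}

BR_1 = {C}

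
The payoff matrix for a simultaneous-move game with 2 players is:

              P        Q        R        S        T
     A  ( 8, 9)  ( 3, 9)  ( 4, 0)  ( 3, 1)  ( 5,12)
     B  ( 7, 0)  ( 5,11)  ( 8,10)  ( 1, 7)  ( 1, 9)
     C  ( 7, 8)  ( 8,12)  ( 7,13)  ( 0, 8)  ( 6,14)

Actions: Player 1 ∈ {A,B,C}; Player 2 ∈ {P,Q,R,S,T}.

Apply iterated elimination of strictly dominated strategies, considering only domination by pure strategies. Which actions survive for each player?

P2 drop P (T beats it: A:12>9 B:9>0 C:14>8)
P2 drop S (Q beats it: A:9>1 B:11>7 C:12>8)
P1 drop A (C beats it: Q:8>3 R:7>4 T:6>5)
P1→{B,C} P2→{Q,R,T}

Remaining: P1:{B,C} P2:{Q,R,T}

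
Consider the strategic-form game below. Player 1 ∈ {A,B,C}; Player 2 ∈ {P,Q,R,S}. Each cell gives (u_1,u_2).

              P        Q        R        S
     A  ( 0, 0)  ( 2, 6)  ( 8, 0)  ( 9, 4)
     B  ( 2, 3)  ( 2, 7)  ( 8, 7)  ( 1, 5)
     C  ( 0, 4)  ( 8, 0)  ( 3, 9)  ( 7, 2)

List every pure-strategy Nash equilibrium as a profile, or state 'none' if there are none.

PSNE = {(B,R)}

(A,P): not NE [P1→B gives 2>0; P2→Q gives 6>0]
(A,Q): not NE [P1→C gives 8>2]
(A,R): not NE [P2→Q gives 6>0]
(A,S): not NE [P2→Q gives 6>4]
(B,P): not NE [P2→R gives 7>3]
(B,Q): not NE [P1→C gives 8>2]
(B,R): NE
(B,S): not NE [P1→A gives 9>1; P2→R gives 7>5]
(C,P): not NE [P1→B gives 2>0; P2→R gives 9>4]
(C,Q): not NE [P2→R gives 9>0]
(C,R): not NE [P1→B gives 8>3]
(C,S): not NE [P1→A gives 9>7; P2→R gives 9>2]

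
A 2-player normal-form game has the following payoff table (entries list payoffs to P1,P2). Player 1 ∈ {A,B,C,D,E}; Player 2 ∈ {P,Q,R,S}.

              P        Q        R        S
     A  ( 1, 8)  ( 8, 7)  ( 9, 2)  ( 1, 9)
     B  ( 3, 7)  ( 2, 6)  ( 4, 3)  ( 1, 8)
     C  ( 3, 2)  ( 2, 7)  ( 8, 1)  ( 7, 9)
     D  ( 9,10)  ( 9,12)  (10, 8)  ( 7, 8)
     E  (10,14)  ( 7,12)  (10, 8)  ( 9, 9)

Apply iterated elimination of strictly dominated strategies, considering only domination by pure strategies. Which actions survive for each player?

Survivors P1:{D,E} P2:{P,Q}

P1 drop A (D beats it: P:9>1 Q:9>8 R:10>9 S:7>1)
P1 drop B (D beats it: P:9>3 Q:9>2 R:10>4 S:7>1)
P1 drop C (E beats it: P:10>3 Q:7>2 R:10>8 S:9>7)
P2 drop R (P beats it: D:10>8 E:14>8)
P2 drop S (P beats it: D:10>8 E:14>9)
P1→{D,E} P2→{P,Q}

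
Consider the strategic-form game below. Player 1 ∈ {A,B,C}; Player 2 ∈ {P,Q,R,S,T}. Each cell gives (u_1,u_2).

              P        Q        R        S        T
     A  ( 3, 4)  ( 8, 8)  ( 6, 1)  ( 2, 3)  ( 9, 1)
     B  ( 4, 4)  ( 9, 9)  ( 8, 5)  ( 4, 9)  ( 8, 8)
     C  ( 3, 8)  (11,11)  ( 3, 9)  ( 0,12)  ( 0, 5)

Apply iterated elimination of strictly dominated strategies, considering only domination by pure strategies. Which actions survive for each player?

Survivors P1:{B,C} P2:{Q,S}

P2 drop P (Q beats it: A:8>4 B:9>4 C:11>8)
P2 drop R (Q beats it: A:8>1 B:9>5 C:11>9)
P2 drop T (Q beats it: A:8>1 B:9>8 C:11>5)
P1 drop A (B beats it: Q:9>8 S:4>2)
P1→{B,C} P2→{Q,S}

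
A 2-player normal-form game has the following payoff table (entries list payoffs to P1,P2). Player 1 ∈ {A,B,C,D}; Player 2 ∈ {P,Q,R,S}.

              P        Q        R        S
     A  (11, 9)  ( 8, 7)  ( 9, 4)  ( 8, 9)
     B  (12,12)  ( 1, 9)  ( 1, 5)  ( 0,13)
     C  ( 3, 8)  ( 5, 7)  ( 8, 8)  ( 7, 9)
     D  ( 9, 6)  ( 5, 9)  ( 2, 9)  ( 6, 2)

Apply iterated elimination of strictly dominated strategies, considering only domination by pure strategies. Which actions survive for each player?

P1 drop C (A beats it: P:11>3 Q:8>5 R:9>8 S:8>7)
P1 drop D (A beats it: P:11>9 Q:8>5 R:9>2 S:8>6)
P2 drop Q (P beats it: A:9>7 B:12>9)
P2 drop R (P beats it: A:9>4 B:12>5)
P1→{A,B} P2→{P,S}

Survivors P1:{A,B} P2:{P,S}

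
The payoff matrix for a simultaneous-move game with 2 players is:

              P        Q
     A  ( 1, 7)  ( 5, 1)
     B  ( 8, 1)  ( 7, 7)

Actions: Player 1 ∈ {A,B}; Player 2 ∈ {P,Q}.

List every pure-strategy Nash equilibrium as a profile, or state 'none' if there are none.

Nash profiles: (B,Q)

(A,P): not NE [P1→B gives 8>1]
(A,Q): not NE [P1→B gives 7>5; P2→P gives 7>1]
(B,P): not NE [P2→Q gives 7>1]
(B,Q): NE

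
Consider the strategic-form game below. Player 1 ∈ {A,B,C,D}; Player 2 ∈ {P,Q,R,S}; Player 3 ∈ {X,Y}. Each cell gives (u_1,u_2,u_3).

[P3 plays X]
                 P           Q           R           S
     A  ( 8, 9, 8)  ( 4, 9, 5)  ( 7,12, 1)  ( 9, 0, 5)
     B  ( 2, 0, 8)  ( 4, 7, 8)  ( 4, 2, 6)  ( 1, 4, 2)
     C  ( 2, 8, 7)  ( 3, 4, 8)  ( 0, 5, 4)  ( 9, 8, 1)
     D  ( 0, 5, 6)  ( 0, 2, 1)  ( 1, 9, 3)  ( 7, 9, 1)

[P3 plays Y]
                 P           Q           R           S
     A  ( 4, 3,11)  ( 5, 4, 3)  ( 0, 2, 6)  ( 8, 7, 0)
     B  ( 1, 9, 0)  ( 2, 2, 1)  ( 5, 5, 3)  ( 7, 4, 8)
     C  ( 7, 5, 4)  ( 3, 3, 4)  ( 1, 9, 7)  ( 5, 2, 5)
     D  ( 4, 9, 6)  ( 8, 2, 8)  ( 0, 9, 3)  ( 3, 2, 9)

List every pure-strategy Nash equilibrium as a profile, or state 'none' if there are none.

NE set: (B,Q,X)

(A,P,X): not NE [P2→R gives 12>9; P3→Y gives 11>8]
(A,P,Y): not NE [P1→C gives 7>4; P2→S gives 7>3]
(A,Q,X): not NE [P2→R gives 12>9]
(A,Q,Y): not NE [P1→D gives 8>5; P2→S gives 7>4; P3→X gives 5>3]
(A,R,X): not NE [P3→Y gives 6>1]
(A,R,Y): not NE [P1→B gives 5>0; P2→S gives 7>2]
(A,S,X): not NE [P2→R gives 12>0]
(A,S,Y): not NE [P3→X gives 5>0]
(B,P,X): not NE [P1→A gives 8>2; P2→Q gives 7>0]
(B,P,Y): not NE [P1→C gives 7>1; P3→X gives 8>0]
(B,Q,X): NE
(B,Q,Y): not NE [P1→D gives 8>2; P2→P gives 9>2; P3→X gives 8>1]
(B,R,X): not NE [P1→A gives 7>4; P2→Q gives 7>2]
(B,R,Y): not NE [P2→P gives 9>5; P3→X gives 6>3]
(B,S,X): not NE [P1→C gives 9>1; P2→Q gives 7>4; P3→Y gives 8>2]
(B,S,Y): not NE [P1→A gives 8>7; P2→P gives 9>4]
(C,P,X): not NE [P1→A gives 8>2]
(C,P,Y): not NE [P2→R gives 9>5; P3→X gives 7>4]
(C,Q,X): not NE [P1→B gives 4>3; P2→S gives 8>4]
(C,Q,Y): not NE [P1→D gives 8>3; P2→R gives 9>3; P3→X gives 8>4]
(C,R,X): not NE [P1→A gives 7>0; P2→S gives 8>5; P3→Y gives 7>4]
(C,R,Y): not NE [P1→B gives 5>1]
(C,S,X): not NE [P3→Y gives 5>1]
(C,S,Y): not NE [P1→A gives 8>5; P2→R gives 9>2]
(D,P,X): not NE [P1→A gives 8>0; P2→S gives 9>5]
(D,P,Y): not NE [P1→C gives 7>4]
(D,Q,X): not NE [P1→B gives 4>0; P2→S gives 9>2; P3→Y gives 8>1]
(D,Q,Y): not NE [P2→R gives 9>2]
(D,R,X): not NE [P1→A gives 7>1]
(D,R,Y): not NE [P1→B gives 5>0]
(D,S,X): not NE [P1→C gives 9>7; P3→Y gives 9>1]
(D,S,Y): not NE [P1→A gives 8>3; P2→R gives 9>2]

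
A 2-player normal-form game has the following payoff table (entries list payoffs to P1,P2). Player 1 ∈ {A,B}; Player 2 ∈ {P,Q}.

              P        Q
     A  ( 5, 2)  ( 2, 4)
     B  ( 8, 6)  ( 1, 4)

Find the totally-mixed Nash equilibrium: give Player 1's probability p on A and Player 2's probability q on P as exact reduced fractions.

p=1/2, q=1/4

P1 indiff ⇒ q·5+(1-q)·2 = q·8+(1-q)·1 ⇒ q(-3) = (1-q)(-1) ⇒ q = 1/4
P2 indiff ⇒ p·2+(1-p)·6 = p·4+(1-p)·4 ⇒ p(-2) = (1-p)(-2) ⇒ p = 1/2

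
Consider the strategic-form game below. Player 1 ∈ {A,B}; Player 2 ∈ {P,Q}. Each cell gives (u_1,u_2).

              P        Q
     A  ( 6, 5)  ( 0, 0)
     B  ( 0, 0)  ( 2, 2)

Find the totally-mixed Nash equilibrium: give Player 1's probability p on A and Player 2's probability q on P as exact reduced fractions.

P1 indiff ⇒ q·6+(1-q)·0 = q·0+(1-q)·2 ⇒ q(6) = (1-q)(2) ⇒ q = 1/4
P2 indiff ⇒ p·5+(1-p)·0 = p·0+(1-p)·2 ⇒ p(5) = (1-p)(2) ⇒ p = 2/7

p=2/7, q=1/4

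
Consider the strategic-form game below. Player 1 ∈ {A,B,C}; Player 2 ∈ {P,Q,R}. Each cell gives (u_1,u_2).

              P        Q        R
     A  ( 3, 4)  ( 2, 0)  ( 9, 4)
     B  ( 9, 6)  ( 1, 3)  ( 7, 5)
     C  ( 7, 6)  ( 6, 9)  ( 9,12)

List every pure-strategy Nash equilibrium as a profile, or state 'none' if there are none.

Nash profiles: (A,R), (B,P), (C,R)

(A,P): not NE [P1→B gives 9>3]
(A,Q): not NE [P1→C gives 6>2; P2→R gives 4>0]
(A,R): NE
(B,P): NE
(B,Q): not NE [P1→C gives 6>1; P2→P gives 6>3]
(B,R): not NE [P1→C gives 9>7; P2→P gives 6>5]
(C,P): not NE [P1→B gives 9>7; P2→R gives 12>6]
(C,Q): not NE [P2→R gives 12>9]
(C,R): NE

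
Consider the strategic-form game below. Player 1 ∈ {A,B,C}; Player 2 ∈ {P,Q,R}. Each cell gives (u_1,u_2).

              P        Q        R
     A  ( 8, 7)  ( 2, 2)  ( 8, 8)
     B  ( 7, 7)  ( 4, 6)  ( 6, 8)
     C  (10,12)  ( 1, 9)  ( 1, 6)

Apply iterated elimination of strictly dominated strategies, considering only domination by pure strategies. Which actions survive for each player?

Survivors P1:{A,C} P2:{P,R}

P2 drop Q (P beats it: A:7>2 B:7>6 C:12>9)
P1 drop B (A beats it: P:8>7 R:8>6)
P1→{A,C} P2→{P,R}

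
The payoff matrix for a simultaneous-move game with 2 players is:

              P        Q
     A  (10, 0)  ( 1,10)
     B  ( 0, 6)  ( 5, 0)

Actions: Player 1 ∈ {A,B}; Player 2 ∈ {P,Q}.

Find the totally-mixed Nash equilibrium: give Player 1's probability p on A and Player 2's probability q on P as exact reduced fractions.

P1 mixes 3/8 on A; P2 mixes 2/7 on P

P1 indiff ⇒ q·10+(1-q)·1 = q·0+(1-q)·5 ⇒ q(10) = (1-q)(4) ⇒ q = 2/7
P2 indiff ⇒ p·0+(1-p)·6 = p·10+(1-p)·0 ⇒ p(-10) = (1-p)(-6) ⇒ p = 3/8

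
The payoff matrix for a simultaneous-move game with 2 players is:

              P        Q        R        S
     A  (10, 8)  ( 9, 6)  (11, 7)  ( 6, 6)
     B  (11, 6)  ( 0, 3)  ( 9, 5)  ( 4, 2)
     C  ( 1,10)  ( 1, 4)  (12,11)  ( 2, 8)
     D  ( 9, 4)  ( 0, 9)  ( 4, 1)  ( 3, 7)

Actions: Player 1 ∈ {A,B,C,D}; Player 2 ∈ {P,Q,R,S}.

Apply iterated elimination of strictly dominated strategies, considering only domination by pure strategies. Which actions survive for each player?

Remaining: P1:{A,B,C} P2:{P,R}

P1 drop D (A beats it: P:10>9 Q:9>0 R:11>4 S:6>3)
P2 drop Q (P beats it: A:8>6 B:6>3 C:10>4)
P2 drop S (P beats it: A:8>6 B:6>2 C:10>8)
P1→{A,B,C} P2→{P,R}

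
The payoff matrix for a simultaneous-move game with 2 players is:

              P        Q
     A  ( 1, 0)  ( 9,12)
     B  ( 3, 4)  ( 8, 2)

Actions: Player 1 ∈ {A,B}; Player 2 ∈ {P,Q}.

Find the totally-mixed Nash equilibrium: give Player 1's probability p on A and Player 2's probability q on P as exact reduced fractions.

p=1/7, q=1/3

P1 indiff ⇒ q·1+(1-q)·9 = q·3+(1-q)·8 ⇒ q(-2) = (1-q)(-1) ⇒ q = 1/3
P2 indiff ⇒ p·0+(1-p)·4 = p·12+(1-p)·2 ⇒ p(-12) = (1-p)(-2) ⇒ p = 1/7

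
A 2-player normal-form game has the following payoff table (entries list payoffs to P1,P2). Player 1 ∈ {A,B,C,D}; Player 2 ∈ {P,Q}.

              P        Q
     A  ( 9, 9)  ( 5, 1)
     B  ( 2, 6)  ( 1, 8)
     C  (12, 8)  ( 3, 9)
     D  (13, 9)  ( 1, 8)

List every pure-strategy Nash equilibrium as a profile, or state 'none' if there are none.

NE set: (D,P)

(A,P): not NE [P1→D gives 13>9]
(A,Q): not NE [P2→P gives 9>1]
(B,P): not NE [P1→D gives 13>2; P2→Q gives 8>6]
(B,Q): not NE [P1→A gives 5>1]
(C,P): not NE [P1→D gives 13>12; P2→Q gives 9>8]
(C,Q): not NE [P1→A gives 5>3]
(D,P): NE
(D,Q): not NE [P1→A gives 5>1; P2→P gives 9>8]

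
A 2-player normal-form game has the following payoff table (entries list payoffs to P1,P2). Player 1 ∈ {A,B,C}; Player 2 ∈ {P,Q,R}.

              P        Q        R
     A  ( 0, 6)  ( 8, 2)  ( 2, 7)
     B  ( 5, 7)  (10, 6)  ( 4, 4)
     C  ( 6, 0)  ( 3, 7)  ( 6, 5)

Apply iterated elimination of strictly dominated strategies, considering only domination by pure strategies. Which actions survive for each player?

P1 drop A (B beats it: P:5>0 Q:10>8 R:4>2)
P2 drop R (Q beats it: B:6>4 C:7>5)
P1→{B,C} P2→{P,Q}

Remaining: P1:{B,C} P2:{P,Q}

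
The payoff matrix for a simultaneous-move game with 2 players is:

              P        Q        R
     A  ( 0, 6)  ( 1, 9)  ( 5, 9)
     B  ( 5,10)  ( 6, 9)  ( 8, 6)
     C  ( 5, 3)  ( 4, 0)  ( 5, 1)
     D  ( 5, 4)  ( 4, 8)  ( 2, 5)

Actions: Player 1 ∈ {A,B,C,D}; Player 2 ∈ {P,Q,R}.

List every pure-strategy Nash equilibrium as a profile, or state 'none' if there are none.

Nash profiles: (B,P), (C,P)

(A,P): not NE [P1→D gives 5>0; P2→R gives 9>6]
(A,Q): not NE [P1→B gives 6>1]
(A,R): not NE [P1→B gives 8>5]
(B,P): NE
(B,Q): not NE [P2→P gives 10>9]
(B,R): not NE [P2→P gives 10>6]
(C,P): NE
(C,Q): not NE [P1→B gives 6>4; P2→P gives 3>0]
(C,R): not NE [P1→B gives 8>5; P2→P gives 3>1]
(D,P): not NE [P2→Q gives 8>4]
(D,Q): not NE [P1→B gives 6>4]
(D,R): not NE [P1→B gives 8>2; P2→Q gives 8>5]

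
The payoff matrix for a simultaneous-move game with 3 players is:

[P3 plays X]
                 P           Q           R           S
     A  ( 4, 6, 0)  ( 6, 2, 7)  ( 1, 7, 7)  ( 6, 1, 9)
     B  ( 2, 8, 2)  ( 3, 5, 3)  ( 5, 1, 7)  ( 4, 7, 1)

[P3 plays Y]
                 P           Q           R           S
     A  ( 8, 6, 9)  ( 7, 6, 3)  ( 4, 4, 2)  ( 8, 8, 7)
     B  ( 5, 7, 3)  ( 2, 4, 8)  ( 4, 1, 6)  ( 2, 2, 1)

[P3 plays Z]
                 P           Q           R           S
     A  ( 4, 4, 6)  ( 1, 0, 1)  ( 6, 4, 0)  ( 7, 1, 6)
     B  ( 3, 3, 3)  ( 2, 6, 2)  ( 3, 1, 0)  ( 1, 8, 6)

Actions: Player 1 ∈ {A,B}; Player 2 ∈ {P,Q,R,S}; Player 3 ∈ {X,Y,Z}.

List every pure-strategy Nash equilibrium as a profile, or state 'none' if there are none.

Equilibria: none

(A,P,X): not NE [P2→R gives 7>6; P3→Y gives 9>0]
(A,P,Y): not NE [P2→S gives 8>6]
(A,P,Z): not NE [P3→Y gives 9>6]
(A,Q,X): not NE [P2→R gives 7>2]
(A,Q,Y): not NE [P2→S gives 8>6; P3→X gives 7>3]
(A,Q,Z): not NE [P1→B gives 2>1; P2→R gives 4>0; P3→X gives 7>1]
(A,R,X): not NE [P1→B gives 5>1]
(A,R,Y): not NE [P2→S gives 8>4; P3→X gives 7>2]
(A,R,Z): not NE [P3→X gives 7>0]
(A,S,X): not NE [P2→R gives 7>1]
(A,S,Y): not NE [P3→X gives 9>7]
(A,S,Z): not NE [P2→R gives 4>1; P3→X gives 9>6]
(B,P,X): not NE [P1→A gives 4>2; P3→Z gives 3>2]
(B,P,Y): not NE [P1→A gives 8>5]
(B,P,Z): not NE [P1→A gives 4>3; P2→S gives 8>3]
(B,Q,X): not NE [P1→A gives 6>3; P2→P gives 8>5; P3→Y gives 8>3]
(B,Q,Y): not NE [P1→A gives 7>2; P2→P gives 7>4]
(B,Q,Z): not NE [P2→S gives 8>6; P3→Y gives 8>2]
(B,R,X): not NE [P2→P gives 8>1]
(B,R,Y): not NE [P2→P gives 7>1; P3→X gives 7>6]
(B,R,Z): not NE [P1→A gives 6>3; P2→S gives 8>1; P3→X gives 7>0]
(B,S,X): not NE [P1→A gives 6>4; P2→P gives 8>7; P3→Z gives 6>1]
(B,S,Y): not NE [P1→A gives 8>2; P2→P gives 7>2; P3→Z gives 6>1]
(B,S,Z): not NE [P1→A gives 7>1]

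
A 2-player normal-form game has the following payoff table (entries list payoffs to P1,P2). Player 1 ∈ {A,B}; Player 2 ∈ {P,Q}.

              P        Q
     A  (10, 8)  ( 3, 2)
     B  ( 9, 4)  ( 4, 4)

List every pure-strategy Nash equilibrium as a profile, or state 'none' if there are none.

(A,P): NE
(A,Q): not NE [P1→B gives 4>3; P2→P gives 8>2]
(B,P): not NE [P1→A gives 10>9]
(B,Q): NE

PSNE = {(A,P), (B,Q)}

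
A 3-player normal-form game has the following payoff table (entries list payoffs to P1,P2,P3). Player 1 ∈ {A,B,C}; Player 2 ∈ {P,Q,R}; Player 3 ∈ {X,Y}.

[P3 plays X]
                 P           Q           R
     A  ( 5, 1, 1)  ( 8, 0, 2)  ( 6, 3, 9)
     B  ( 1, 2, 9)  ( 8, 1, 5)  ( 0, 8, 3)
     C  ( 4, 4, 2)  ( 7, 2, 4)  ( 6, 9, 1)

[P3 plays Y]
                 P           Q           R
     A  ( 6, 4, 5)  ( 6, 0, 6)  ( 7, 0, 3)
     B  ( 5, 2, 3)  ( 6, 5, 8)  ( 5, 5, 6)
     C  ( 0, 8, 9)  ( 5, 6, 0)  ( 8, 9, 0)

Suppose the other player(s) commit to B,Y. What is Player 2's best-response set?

u_2(P vs B,Y) = 2
u_2(Q vs B,Y) = 5
u_2(R vs B,Y) = 5
max payoff 5 at {Q,R}

BR_2 = {Q,R}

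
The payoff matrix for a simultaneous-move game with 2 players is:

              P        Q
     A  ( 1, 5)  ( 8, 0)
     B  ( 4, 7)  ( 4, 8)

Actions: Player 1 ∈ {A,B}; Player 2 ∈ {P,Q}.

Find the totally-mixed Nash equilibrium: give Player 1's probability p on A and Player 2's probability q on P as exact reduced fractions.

P1 mixes 1/6 on A; P2 mixes 4/7 on P

P1 indiff ⇒ q·1+(1-q)·8 = q·4+(1-q)·4 ⇒ q(-3) = (1-q)(-4) ⇒ q = 4/7
P2 indiff ⇒ p·5+(1-p)·7 = p·0+(1-p)·8 ⇒ p(5) = (1-p)(1) ⇒ p = 1/6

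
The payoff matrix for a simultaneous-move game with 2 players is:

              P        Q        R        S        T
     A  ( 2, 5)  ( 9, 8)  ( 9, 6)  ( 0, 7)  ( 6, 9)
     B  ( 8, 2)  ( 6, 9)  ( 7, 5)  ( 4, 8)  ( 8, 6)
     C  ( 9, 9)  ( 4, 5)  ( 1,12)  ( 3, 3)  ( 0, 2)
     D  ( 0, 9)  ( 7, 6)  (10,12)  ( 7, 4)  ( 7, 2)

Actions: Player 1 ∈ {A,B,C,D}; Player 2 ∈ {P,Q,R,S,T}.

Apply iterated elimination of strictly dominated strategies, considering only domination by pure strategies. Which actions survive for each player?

Remaining: P1:{A,B,D} P2:{Q,R,T}

P2 drop P (R beats it: A:6>5 B:5>2 C:12>9 D:12>9)
P1 drop C (B beats it: Q:6>4 R:7>1 S:4>3 T:8>0)
P2 drop S (Q beats it: A:8>7 B:9>8 D:6>4)
P1→{A,B,D} P2→{Q,R,T}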